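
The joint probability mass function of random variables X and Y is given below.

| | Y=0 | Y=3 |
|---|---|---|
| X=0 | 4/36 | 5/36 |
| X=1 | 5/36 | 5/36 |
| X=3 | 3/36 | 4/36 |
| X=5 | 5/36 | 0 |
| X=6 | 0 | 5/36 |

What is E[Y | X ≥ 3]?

P(X ≥ 3) = 17/36.
Σ Y·P over the event = 0·(3/36) + 3·(4/36) + 0·(5/36) + 3·(5/36) = 3/4.
E[Y | X ≥ 3] = (3/4) / (17/36) = 27/17.

27/17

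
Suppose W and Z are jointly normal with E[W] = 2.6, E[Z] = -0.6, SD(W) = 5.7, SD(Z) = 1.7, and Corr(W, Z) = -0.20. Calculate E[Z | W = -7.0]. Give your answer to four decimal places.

The regression of Z on W has slope ρ·σ_Z/σ_W and passes through (μ_W, μ_Z).
E[Z | W=-7.0] = -0.6 + (-0.20)·(1.7/5.7)·(-7.0 − (2.6)) = -0.6 + (-0.059649)·(-9.6) = -0.0274.

-0.0274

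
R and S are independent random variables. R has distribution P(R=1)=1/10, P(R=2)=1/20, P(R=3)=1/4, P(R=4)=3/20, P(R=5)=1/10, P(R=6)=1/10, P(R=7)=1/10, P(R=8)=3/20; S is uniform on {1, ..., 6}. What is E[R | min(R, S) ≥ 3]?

P(min(R, S) ≥ 3) = 17/30.
Summing R·P(x,y) over outcomes with min(R, S) ≥ 3 gives 29/10.
E[R | min(R, S) ≥ 3] = (29/10) / (17/30) = 87/17.

87/17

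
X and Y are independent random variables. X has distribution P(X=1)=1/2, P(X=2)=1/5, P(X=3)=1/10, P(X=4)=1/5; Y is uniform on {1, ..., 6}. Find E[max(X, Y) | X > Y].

17/5

P(X > Y) = 1/6.
Summing max(X,Y)·P(x,y) over outcomes with X > Y gives 17/30.
E[max(X, Y) | X > Y] = (17/30) / (1/6) = 17/5.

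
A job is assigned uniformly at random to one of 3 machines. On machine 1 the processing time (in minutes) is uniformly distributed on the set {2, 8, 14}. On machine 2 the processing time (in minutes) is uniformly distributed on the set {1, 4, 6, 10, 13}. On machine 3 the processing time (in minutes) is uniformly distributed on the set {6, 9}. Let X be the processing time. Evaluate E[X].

E[X | machine 1] = (2+8+14)/3 = 8.
E[X | machine 2] = (1+4+6+10+13)/5 = 34/5.
E[X | machine 3] = (6+9)/2 = 15/2.
By the law of total expectation,
E[X] = (1/3)·(8) + (1/3)·(34/5) + (1/3)·(15/2) = 223/30.

223/30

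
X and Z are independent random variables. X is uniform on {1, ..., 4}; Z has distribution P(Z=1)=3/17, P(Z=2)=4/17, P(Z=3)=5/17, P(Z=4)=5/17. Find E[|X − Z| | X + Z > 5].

P(X + Z > 5) = 29/68.
Summing |X−Z|·P(x,y) over outcomes with X + Z > 5 gives 7/17.
E[|X − Z| | X + Z > 5] = (7/17) / (29/68) = 28/29.

28/29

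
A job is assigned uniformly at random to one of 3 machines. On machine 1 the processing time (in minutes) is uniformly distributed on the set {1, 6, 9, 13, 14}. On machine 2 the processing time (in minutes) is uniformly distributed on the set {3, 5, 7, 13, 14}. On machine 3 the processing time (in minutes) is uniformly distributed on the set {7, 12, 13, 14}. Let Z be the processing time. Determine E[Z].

E[Z | machine 1] = (1+6+9+13+14)/5 = 43/5.
E[Z | machine 2] = (3+5+7+13+14)/5 = 42/5.
E[Z | machine 3] = (7+12+13+14)/4 = 23/2.
E[Z] = (1/3)·(43/5) + (1/3)·(42/5) + (1/3)·(23/2) = 19/2.

19/2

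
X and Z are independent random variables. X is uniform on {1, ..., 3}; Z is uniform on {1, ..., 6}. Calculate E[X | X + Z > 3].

P(X + Z > 3) = 5/6.
Summing X·P(x,y) over outcomes with X + Z > 3 gives 16/9.
E[X | X + Z > 3] = (16/9) / (5/6) = 32/15.

32/15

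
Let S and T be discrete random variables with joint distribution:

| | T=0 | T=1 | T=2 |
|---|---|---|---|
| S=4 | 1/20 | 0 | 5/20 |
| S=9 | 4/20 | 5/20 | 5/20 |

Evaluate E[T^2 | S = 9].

25/14

P(S = 9) = 7/10.
Σ T^2·P over the event = 0·(4/20) + 1·(5/20) + 4·(5/20) = 5/4.
E[T^2 | S = 9] = (5/4) / (7/10) = 25/14.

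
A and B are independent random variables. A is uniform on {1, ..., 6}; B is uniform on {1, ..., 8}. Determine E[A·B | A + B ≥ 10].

P(A + B ≥ 10) = 5/16.
Summing AB·P(x,y) over outcomes with A + B ≥ 10 gives 455/48.
E[A·B | A + B ≥ 10] = (455/48) / (5/16) = 91/3.

91/3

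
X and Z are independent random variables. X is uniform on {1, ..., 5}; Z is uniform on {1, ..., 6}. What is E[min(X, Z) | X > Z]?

P(X > Z) = 1/3.
Summing min(X,Z)·P(x,y) over outcomes with X > Z gives 2/3.
E[min(X, Z) | X > Z] = (2/3) / (1/3) = 2.

2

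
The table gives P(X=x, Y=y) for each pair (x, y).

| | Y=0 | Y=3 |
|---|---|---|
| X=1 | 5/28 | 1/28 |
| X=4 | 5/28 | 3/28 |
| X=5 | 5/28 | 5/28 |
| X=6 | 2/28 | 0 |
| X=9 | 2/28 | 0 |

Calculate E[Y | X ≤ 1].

P(X ≤ 1) = 3/14.
Σ Y·P over the event = 0·(5/28) + 3·(1/28) = 3/28.
E[Y | X ≤ 1] = (3/28) / (3/14) = 1/2.

1/2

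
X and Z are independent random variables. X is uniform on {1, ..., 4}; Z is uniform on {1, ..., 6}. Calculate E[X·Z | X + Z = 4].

P(X + Z = 4) = 1/8.
Summing XZ·P(x,y) over outcomes with X + Z = 4 gives 5/12.
E[X·Z | X + Z = 4] = (5/12) / (1/8) = 10/3.

10/3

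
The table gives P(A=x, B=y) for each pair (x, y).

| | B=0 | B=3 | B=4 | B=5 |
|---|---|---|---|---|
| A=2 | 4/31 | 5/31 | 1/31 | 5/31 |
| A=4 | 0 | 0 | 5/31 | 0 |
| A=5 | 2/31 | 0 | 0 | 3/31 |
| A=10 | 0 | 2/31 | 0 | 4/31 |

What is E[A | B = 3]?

P(B = 3) = 7/31.
Summing A·P(A=x,B=y) over the conditioning event gives 30/31.
E[A | B = 3] = (30/31) / (7/31) = 30/7.

30/7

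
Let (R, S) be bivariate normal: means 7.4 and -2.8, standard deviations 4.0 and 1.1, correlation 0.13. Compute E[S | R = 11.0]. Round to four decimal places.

The regression of S on R has slope ρ·σ_S/σ_R and passes through (μ_R, μ_S).
E[S | R=11.0] = -2.8 + (0.13)·(1.1/4.0)·(11.0 − (7.4)) = -2.8 + (0.03575)·(3.6) = -2.6713.

-2.6713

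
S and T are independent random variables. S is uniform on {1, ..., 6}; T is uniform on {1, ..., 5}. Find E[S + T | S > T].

7

P(S > T) = 1/2.
Summing (S+T)·P(x,y) over outcomes with S > T gives 7/2.
E[S + T | S > T] = (7/2) / (1/2) = 7.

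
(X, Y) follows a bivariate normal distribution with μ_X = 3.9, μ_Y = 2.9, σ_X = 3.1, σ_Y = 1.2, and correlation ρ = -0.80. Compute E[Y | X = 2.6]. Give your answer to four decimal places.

3.3026

E[Y | X=x] = μ_Y + ρ(σ_Y/σ_X)(x − μ_X) for jointly normal variables.
E[Y | X=2.6] = 2.9 + (-0.80)·(1.2/3.1)·(2.6 − (3.9)) = 2.9 + (-0.30968)·(-1.3) = 3.3026.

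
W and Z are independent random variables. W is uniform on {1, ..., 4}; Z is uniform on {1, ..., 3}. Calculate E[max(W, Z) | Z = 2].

Outcomes with Z = 2: (1,2), (2,2), (3,2), (4,2), each with probability 1/12.
E[max(W, Z) | Z = 2] = (2 + 2 + 3 + 4) / 4 = 11/4.

11/4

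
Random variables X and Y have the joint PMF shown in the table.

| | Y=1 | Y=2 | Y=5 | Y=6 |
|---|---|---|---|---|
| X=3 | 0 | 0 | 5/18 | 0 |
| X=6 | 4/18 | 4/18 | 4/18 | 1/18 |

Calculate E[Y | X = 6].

P(X = 6) = 13/18.
Summing Y·P(X=x,Y=y) over the conditioning event gives 19/9.
E[Y | X = 6] = (19/9) / (13/18) = 38/13.

38/13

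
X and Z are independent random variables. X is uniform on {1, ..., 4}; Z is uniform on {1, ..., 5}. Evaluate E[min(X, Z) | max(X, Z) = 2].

4/3

Outcomes with max(X, Z) = 2: (1,2), (2,1), (2,2), each with probability 1/20.
E[min(X, Z) | max(X, Z) = 2] = (1 + 1 + 2) / 3 = 4/3.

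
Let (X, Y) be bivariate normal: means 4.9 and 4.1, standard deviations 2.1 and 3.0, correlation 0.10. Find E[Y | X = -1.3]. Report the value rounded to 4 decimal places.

E[Y | X=x] = μ_Y + ρ(σ_Y/σ_X)(x − μ_X) for jointly normal variables.
E[Y | X=-1.3] = 4.1 + (0.10)·(3.0/2.1)·(-1.3 − (4.9)) = 4.1 + (0.14286)·(-6.2) = 3.2143.

3.2143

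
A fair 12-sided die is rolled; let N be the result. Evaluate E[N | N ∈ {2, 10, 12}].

8

P(N ∈ {2, 10, 12}) = 1/4.
Σ over the event: 2·1/12 + 10·1/12 + 12·1/12 = 2.
E[N | N ∈ {2, 10, 12}] = (2) / (1/4) = 8.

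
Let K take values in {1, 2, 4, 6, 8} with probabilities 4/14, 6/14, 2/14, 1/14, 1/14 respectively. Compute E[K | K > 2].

P(K > 2) = 2/7.
Σ over the event: 4·1/7 + 6·1/14 + 8·1/14 = 11/7.
E[K | K > 2] = (11/7) / (2/7) = 11/2.

11/2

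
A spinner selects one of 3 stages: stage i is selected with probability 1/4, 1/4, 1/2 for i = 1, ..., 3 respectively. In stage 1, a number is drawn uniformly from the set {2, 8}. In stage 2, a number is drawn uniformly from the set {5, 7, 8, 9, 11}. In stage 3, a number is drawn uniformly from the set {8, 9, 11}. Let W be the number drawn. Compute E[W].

E[W | stage 1] = (2+8)/2 = 5.
E[W | stage 2] = (5+7+8+9+11)/5 = 8.
E[W | stage 3] = (8+9+11)/3 = 28/3.
By the law of total expectation,
E[W] = (1/4)·(5) + (1/4)·(8) + (1/2)·(28/3) = 95/12.

95/12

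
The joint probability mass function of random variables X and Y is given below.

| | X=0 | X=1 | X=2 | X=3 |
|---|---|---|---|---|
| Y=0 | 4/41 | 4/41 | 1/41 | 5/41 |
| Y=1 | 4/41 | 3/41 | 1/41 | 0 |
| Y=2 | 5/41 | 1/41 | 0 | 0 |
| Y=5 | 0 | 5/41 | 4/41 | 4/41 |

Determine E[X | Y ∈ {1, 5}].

10/7

P(Y ∈ {1, 5}) = 21/41.
Σ X·P over the event = 0·(4/41) + 1·(3/41) + 1·(5/41) + 2·(1/41) + 2·(4/41) + 3·(4/41) = 30/41.
E[X | Y ∈ {1, 5}] = (30/41) / (21/41) = 10/7.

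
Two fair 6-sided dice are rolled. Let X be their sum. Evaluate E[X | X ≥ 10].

P(X ≥ 10) = 1/6.
Σ over the event: 10·1/12 + 11·1/18 + 12·1/36 = 16/9.
E[X | X ≥ 10] = (16/9) / (1/6) = 32/3.

32/3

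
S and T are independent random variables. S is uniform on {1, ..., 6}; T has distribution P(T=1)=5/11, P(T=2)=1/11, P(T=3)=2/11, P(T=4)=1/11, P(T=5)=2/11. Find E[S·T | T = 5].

35/2

P(T = 5) = 2/11.
Summing ST·P(x,y) over outcomes with T = 5 gives 35/11.
E[S·T | T = 5] = (35/11) / (2/11) = 35/2.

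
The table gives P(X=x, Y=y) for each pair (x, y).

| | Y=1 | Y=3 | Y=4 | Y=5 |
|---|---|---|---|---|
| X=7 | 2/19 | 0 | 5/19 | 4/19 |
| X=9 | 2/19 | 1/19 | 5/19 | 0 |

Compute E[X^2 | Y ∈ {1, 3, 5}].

179/3

P(Y ∈ {1, 3, 5}) = 9/19.
Σ X^2·P over the event = 49·(2/19) + 49·(4/19) + 81·(2/19) + 81·(1/19) = 537/19.
E[X^2 | Y ∈ {1, 3, 5}] = (537/19) / (9/19) = 179/3.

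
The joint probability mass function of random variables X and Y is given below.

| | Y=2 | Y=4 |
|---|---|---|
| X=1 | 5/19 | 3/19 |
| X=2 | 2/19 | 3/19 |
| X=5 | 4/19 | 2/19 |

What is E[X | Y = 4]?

19/8

P(Y = 4) = 8/19.
Summing X·P(X=x,Y=y) over the conditioning event gives 1.
E[X | Y = 4] = (1) / (8/19) = 19/8.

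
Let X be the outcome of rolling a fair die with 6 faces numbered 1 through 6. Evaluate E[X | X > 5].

Given X > 5, X is equally likely to be any of {6}.
E[X | X > 5] = (6) / 1 = 6.

6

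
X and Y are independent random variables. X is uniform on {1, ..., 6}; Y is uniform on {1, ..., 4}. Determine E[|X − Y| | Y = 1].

5/2

Outcomes with Y = 1: (1,1), (2,1), (3,1), (4,1), (5,1), (6,1), each with probability 1/24.
E[|X − Y| | Y = 1] = (0 + 1 + 2 + 3 + 4 + 5) / 6 = 5/2.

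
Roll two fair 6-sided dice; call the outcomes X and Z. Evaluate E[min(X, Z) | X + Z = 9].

P(X + Z = 9) = 1/9.
Summing min(X,Z)·P(x,y) over outcomes with X + Z = 9 gives 7/18.
E[min(X, Z) | X + Z = 9] = (7/18) / (1/9) = 7/2.

7/2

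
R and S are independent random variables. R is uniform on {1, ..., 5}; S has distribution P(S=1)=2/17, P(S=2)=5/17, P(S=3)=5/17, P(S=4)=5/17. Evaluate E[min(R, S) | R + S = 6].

37/17

P(R + S = 6) = 1/5.
Summing min(R,S)·P(x,y) over outcomes with R + S = 6 gives 37/85.
E[min(R, S) | R + S = 6] = (37/85) / (1/5) = 37/17.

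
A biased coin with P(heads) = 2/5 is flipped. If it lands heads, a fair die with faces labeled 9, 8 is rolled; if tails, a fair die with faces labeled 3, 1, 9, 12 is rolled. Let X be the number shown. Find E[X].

143/20

E[X | heads] = (9+8)/2 = 17/2.
E[X | tails] = (3+1+9+12)/4 = 25/4.
By the law of total expectation,
E[X] = (2/5)·(17/2) + (3/5)·(25/4) = 143/20.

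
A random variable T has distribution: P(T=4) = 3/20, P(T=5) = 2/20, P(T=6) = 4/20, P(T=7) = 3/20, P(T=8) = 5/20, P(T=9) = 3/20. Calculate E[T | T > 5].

P(T > 5) = 3/4.
Σ over the event: 6·1/5 + 7·3/20 + 8·1/4 + 9·3/20 = 28/5.
E[T | T > 5] = (28/5) / (3/4) = 112/15.

112/15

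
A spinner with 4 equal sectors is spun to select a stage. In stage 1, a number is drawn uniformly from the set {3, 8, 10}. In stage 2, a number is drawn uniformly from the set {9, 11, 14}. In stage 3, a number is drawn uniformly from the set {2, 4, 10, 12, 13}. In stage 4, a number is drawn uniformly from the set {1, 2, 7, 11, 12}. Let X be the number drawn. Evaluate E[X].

E[X | stage 1] = (3+8+10)/3 = 7.
E[X | stage 2] = (9+11+14)/3 = 34/3.
E[X | stage 3] = (2+4+10+12+13)/5 = 41/5.
E[X | stage 4] = (1+2+7+11+12)/5 = 33/5.
By the law of total expectation,
E[X] = (1/4)·(7) + (1/4)·(34/3) + (1/4)·(41/5) + (1/4)·(33/5) = 497/60.

497/60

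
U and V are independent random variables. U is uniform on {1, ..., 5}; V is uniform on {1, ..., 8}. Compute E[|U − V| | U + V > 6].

P(U + V > 6) = 5/8.
Summing |U−V|·P(x,y) over outcomes with U + V > 6 gives 37/20.
E[|U − V| | U + V > 6] = (37/20) / (5/8) = 74/25.

74/25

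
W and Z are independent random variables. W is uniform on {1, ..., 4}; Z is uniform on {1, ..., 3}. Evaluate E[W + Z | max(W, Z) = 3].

Outcomes with max(W, Z) = 3: (1,3), (2,3), (3,1), (3,2), (3,3), each with probability 1/12.
E[W + Z | max(W, Z) = 3] = (4 + 5 + 4 + 5 + 6) / 5 = 24/5.

24/5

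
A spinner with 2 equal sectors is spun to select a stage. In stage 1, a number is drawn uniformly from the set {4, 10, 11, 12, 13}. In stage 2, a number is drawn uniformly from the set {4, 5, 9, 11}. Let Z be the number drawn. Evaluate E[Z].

69/8

E[Z | stage 1] = (4+10+11+12+13)/5 = 10.
E[Z | stage 2] = (4+5+9+11)/4 = 29/4.
E[Z] = (1/2)·(10) + (1/2)·(29/4) = 69/8.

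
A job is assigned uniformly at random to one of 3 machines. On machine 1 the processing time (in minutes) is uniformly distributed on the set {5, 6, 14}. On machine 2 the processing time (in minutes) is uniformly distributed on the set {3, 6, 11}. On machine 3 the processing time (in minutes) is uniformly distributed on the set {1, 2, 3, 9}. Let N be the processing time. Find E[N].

25/4

E[N | machine 1] = (5+6+14)/3 = 25/3.
E[N | machine 2] = (3+6+11)/3 = 20/3.
E[N | machine 3] = (1+2+3+9)/4 = 15/4.
E[N] = (1/3)·(25/3) + (1/3)·(20/3) + (1/3)·(15/4) = 25/4.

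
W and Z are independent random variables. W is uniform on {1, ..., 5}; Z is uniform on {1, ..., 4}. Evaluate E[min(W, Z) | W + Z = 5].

3/2

P(W + Z = 5) = 1/5.
Summing min(W,Z)·P(x,y) over outcomes with W + Z = 5 gives 3/10.
E[min(W, Z) | W + Z = 5] = (3/10) / (1/5) = 3/2.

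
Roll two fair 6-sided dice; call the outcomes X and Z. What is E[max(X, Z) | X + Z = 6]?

21/5

Outcomes with X + Z = 6: (1,5), (2,4), (3,3), (4,2), (5,1), each with probability 1/36.
E[max(X, Z) | X + Z = 6] = (5 + 4 + 3 + 4 + 5) / 5 = 21/5.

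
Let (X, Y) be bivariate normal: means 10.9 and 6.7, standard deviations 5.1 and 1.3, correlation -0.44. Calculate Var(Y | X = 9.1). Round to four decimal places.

1.3628

The conditional variance in a bivariate normal is σ_Y²(1 − ρ²), independent of x.
Var(Y | X=9.1) = (1.3)²·(1 − (-0.44)²) = 1.69·0.8064 = 1.3628.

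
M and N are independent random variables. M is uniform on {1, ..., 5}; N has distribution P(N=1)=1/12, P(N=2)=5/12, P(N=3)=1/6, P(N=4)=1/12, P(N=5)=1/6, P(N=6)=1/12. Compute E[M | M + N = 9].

4

P(M + N = 9) = 1/15.
Summing M·P(x,y) over outcomes with M + N = 9 gives 4/15.
E[M | M + N = 9] = (4/15) / (1/15) = 4.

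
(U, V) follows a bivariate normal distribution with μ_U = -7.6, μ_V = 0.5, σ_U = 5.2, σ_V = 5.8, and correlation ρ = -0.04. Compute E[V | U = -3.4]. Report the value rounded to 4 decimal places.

E[V | U=x] = μ_V + ρ(σ_V/σ_U)(x − μ_U) for jointly normal variables.
E[V | U=-3.4] = 0.5 + (-0.04)·(5.8/5.2)·(-3.4 − (-7.6)) = 0.5 + (-0.044615)·(4.2) = 0.3126.

0.3126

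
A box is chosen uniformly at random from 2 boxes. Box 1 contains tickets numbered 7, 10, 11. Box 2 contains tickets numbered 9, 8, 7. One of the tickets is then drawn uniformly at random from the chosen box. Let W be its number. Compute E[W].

26/3

E[W | box 1] = (7+10+11)/3 = 28/3.
E[W | box 2] = (9+8+7)/3 = 8.
By the law of total expectation,
E[W] = (1/2)·(28/3) + (1/2)·(8) = 26/3.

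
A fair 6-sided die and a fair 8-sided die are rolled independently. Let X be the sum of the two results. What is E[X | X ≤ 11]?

22/3

P(X ≤ 11) = 7/8.
E[X | X ≤ 11] = (77/12) / (7/8) = 22/3.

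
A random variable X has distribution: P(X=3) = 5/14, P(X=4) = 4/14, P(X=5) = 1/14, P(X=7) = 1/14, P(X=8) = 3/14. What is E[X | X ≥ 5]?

P(X ≥ 5) = 5/14.
Σ over the event: 5·1/14 + 7·1/14 + 8·3/14 = 18/7.
E[X | X ≥ 5] = (18/7) / (5/14) = 36/5.

36/5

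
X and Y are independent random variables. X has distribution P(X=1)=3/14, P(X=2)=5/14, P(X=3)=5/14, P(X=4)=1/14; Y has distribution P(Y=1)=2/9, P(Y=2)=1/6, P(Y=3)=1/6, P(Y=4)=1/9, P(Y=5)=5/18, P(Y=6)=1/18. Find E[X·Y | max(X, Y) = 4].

P(max(X, Y) = 4) = 19/126.
Summing XY·P(x,y) over outcomes with max(X, Y) = 4 gives 83/63.
E[X·Y | max(X, Y) = 4] = (83/63) / (19/126) = 166/19.

166/19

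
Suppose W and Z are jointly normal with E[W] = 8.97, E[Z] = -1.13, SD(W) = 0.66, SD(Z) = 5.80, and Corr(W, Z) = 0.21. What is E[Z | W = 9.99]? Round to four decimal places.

The regression of Z on W has slope ρ·σ_Z/σ_W and passes through (μ_W, μ_Z).
E[Z | W=9.99] = -1.13 + (0.21)·(5.80/0.66)·(9.99 − (8.97)) = -1.13 + (1.8455)·(1.02) = 0.7524.

0.7524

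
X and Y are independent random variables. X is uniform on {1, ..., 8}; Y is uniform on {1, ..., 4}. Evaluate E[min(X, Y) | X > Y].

P(X > Y) = 11/16.
Summing min(X,Y)·P(x,y) over outcomes with X > Y gives 25/16.
E[min(X, Y) | X > Y] = (25/16) / (11/16) = 25/11.

25/11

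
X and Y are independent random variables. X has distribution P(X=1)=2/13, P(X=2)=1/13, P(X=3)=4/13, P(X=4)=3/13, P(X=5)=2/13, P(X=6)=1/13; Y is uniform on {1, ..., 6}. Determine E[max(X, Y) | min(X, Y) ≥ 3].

P(min(X, Y) ≥ 3) = 20/39.
Summing max(X,Y)·P(x,y) over outcomes with min(X, Y) ≥ 3 gives 5/2.
E[max(X, Y) | min(X, Y) ≥ 3] = (5/2) / (20/39) = 39/8.

39/8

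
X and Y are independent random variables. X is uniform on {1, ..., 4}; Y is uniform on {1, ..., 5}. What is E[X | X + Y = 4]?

2

Outcomes with X + Y = 4: (1,3), (2,2), (3,1), each with probability 1/20.
E[X | X + Y = 4] = (1 + 2 + 3) / 3 = 2.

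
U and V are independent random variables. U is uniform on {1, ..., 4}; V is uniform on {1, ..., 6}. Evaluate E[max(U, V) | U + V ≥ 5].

P(U + V ≥ 5) = 3/4.
Summing max(U,V)·P(x,y) over outcomes with U + V ≥ 5 gives 27/8.
E[max(U, V) | U + V ≥ 5] = (27/8) / (3/4) = 9/2.

9/2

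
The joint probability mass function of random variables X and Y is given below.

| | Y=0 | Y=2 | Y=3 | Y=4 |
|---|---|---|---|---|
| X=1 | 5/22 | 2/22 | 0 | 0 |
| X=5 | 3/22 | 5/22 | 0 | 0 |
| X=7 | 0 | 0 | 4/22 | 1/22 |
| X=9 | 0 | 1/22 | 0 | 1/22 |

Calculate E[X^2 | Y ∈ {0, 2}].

18

P(Y ∈ {0, 2}) = 8/11.
Σ X^2·P over the event = 1·(5/22) + 1·(2/22) + 25·(3/22) + 25·(5/22) + 81·(1/22) = 144/11.
E[X^2 | Y ∈ {0, 2}] = (144/11) / (8/11) = 18.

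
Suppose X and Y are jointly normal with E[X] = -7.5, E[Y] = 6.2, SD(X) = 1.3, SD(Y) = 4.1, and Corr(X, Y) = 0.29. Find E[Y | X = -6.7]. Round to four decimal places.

6.9317

For a bivariate normal, E[Y | X=x] = μ_Y + ρ·(σ_Y/σ_X)·(x − μ_X).
E[Y | X=-6.7] = 6.2 + (0.29)·(4.1/1.3)·(-6.7 − (-7.5)) = 6.2 + (0.91462)·(0.8) = 6.9317.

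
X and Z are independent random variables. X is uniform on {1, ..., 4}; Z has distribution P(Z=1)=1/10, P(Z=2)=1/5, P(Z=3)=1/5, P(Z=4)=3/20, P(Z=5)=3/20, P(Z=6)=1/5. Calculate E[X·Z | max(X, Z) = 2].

P(max(X, Z) = 2) = 1/8.
Summing XZ·P(x,y) over outcomes with max(X, Z) = 2 gives 7/20.
E[X·Z | max(X, Z) = 2] = (7/20) / (1/8) = 14/5.

14/5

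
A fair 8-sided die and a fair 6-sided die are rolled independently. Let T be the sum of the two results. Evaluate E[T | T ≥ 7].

314/33

P(T ≥ 7) = 11/16.
Σ over the event: 7·1/8 + 8·1/8 + 9·1/8 + 10·5/48 + 11·1/12 + 12·1/16 + 13·1/24 + 14·1/48 = 157/24.
E[T | T ≥ 7] = (157/24) / (11/16) = 314/33.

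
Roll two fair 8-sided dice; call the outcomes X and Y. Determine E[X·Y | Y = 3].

27/2

Outcomes with Y = 3: (1,3), (2,3), (3,3), (4,3), (5,3), (6,3), (7,3), (8,3), each with probability 1/64.
E[X·Y | Y = 3] = (3 + 6 + 9 + 12 + 15 + 18 + 21 + 24) / 8 = 27/2.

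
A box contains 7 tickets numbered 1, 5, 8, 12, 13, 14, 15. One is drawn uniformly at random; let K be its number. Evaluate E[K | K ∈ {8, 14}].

11

P(K ∈ {8, 14}) = 2/7.
Σ over the event: 8·1/7 + 14·1/7 = 22/7.
E[K | K ∈ {8, 14}] = (22/7) / (2/7) = 11.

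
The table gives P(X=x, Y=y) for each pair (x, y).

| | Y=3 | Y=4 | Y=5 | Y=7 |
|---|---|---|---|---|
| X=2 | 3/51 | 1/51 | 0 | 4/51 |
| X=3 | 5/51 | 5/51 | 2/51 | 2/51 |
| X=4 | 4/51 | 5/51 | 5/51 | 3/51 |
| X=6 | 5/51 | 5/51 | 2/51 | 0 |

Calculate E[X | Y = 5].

38/9

P(Y = 5) = 3/17.
Σ X·P over the event = 3·(2/51) + 4·(5/51) + 6·(2/51) = 38/51.
E[X | Y = 5] = (38/51) / (3/17) = 38/9.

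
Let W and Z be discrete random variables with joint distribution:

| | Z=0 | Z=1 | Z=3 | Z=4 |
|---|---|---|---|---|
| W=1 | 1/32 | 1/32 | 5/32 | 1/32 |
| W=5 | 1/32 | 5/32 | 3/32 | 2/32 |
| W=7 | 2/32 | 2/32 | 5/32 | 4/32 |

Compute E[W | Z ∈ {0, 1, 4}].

99/19

P(Z ∈ {0, 1, 4}) = 19/32.
Summing W·P(W=x,Z=y) over the conditioning event gives 99/32.
E[W | Z ∈ {0, 1, 4}] = (99/32) / (19/32) = 99/19.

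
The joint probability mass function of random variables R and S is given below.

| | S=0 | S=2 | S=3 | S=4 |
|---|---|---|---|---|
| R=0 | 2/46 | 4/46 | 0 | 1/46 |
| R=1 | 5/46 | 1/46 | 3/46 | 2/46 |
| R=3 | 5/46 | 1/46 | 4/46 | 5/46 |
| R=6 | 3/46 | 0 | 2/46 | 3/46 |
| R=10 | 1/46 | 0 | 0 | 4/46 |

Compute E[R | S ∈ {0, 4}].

123/31

P(S ∈ {0, 4}) = 31/46.
Summing R·P(R=x,S=y) over the conditioning event gives 123/46.
E[R | S ∈ {0, 4}] = (123/46) / (31/46) = 123/31.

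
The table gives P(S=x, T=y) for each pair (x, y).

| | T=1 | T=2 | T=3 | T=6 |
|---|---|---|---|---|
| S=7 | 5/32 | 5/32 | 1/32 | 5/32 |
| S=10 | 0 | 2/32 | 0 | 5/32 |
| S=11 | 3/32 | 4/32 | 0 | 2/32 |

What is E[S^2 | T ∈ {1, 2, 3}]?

P(T ∈ {1, 2, 3}) = 5/8.
Summing S^2·P(S=x,T=y) over the conditioning event gives 793/16.
E[S^2 | T ∈ {1, 2, 3}] = (793/16) / (5/8) = 793/10.

793/10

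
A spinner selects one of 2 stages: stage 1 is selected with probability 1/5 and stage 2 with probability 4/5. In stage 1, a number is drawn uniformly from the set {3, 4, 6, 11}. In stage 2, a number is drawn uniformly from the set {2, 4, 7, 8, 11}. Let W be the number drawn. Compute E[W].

E[W | stage 1] = (3+4+6+11)/4 = 6.
E[W | stage 2] = (2+4+7+8+11)/5 = 32/5.
E[W] = (1/5)·(6) + (4/5)·(32/5) = 158/25.

158/25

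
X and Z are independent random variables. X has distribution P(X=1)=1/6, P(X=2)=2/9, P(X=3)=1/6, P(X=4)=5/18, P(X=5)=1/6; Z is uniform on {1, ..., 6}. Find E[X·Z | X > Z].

305/37

P(X > Z) = 37/108.
Summing XZ·P(x,y) over outcomes with X > Z gives 305/108.
E[X·Z | X > Z] = (305/108) / (37/108) = 305/37.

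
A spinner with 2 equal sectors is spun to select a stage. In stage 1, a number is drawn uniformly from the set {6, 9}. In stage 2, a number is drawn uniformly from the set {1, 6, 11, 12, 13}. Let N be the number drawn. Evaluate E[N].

E[N | stage 1] = (6+9)/2 = 15/2.
E[N | stage 2] = (1+6+11+12+13)/5 = 43/5.
By the law of total expectation,
E[N] = (1/2)·(15/2) + (1/2)·(43/5) = 161/20.

161/20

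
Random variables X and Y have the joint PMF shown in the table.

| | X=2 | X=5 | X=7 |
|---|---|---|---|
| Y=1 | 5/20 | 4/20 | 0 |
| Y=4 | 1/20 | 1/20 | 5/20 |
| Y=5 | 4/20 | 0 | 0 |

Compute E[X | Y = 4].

P(Y = 4) = 7/20.
Σ X·P over the event = 2·(1/20) + 5·(1/20) + 7·(5/20) = 21/10.
E[X | Y = 4] = (21/10) / (7/20) = 6.

6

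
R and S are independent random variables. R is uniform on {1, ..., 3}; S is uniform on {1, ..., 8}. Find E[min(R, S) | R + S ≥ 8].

20/9

P(R + S ≥ 8) = 3/8.
Summing min(R,S)·P(x,y) over outcomes with R + S ≥ 8 gives 5/6.
E[min(R, S) | R + S ≥ 8] = (5/6) / (3/8) = 20/9.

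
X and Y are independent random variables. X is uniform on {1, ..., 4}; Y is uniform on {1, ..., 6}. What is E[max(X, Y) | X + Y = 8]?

5

Outcomes with X + Y = 8: (2,6), (3,5), (4,4), each with probability 1/24.
E[max(X, Y) | X + Y = 8] = (6 + 5 + 4) / 3 = 5.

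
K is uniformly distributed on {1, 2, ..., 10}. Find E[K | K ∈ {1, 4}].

P(K ∈ {1, 4}) = 1/5.
Σ over the event: 1·1/10 + 4·1/10 = 1/2.
E[K | K ∈ {1, 4}] = (1/2) / (1/5) = 5/2.

5/2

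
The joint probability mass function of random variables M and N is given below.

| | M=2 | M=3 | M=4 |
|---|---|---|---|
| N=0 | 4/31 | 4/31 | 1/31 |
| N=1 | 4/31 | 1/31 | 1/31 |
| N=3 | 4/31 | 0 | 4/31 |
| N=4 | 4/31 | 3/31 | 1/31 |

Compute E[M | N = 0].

P(N = 0) = 9/31.
Σ M·P over the event = 2·(4/31) + 3·(4/31) + 4·(1/31) = 24/31.
E[M | N = 0] = (24/31) / (9/31) = 8/3.

8/3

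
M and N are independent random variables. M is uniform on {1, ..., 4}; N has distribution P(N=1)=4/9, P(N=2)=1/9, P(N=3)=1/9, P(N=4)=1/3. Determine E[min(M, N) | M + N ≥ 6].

35/12

P(M + N ≥ 6) = 1/3.
Summing min(M,N)·P(x,y) over outcomes with M + N ≥ 6 gives 35/36.
E[min(M, N) | M + N ≥ 6] = (35/36) / (1/3) = 35/12.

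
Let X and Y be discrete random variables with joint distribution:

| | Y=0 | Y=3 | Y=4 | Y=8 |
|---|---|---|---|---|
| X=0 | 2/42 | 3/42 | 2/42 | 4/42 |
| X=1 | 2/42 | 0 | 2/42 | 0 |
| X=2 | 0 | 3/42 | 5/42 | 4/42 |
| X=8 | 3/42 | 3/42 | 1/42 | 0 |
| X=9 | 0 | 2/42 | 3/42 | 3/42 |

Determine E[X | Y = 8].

P(Y = 8) = 11/42.
Σ X·P over the event = 0·(4/42) + 2·(4/42) + 9·(3/42) = 5/6.
E[X | Y = 8] = (5/6) / (11/42) = 35/11.

35/11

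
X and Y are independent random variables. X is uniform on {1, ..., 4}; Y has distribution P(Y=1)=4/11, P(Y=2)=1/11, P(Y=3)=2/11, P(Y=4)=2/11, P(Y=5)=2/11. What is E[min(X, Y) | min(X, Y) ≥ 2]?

P(min(X, Y) ≥ 2) = 21/44.
Summing min(X,Y)·P(x,y) over outcomes with min(X, Y) ≥ 2 gives 29/22.
E[min(X, Y) | min(X, Y) ≥ 2] = (29/22) / (21/44) = 58/21.

58/21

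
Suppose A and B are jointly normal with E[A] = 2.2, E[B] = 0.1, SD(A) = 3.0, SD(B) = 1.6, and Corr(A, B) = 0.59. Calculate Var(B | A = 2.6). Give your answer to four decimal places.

1.6689

For a bivariate normal, Var(B | A=x) = σ_B²(1 − ρ²).
Var(B | A=2.6) = (1.6)²·(1 − (0.59)²) = 2.56·0.6519 = 1.6689.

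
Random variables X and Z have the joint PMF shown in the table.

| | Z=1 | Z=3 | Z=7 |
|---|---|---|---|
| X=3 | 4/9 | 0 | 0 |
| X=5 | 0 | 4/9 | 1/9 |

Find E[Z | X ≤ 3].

P(X ≤ 3) = 4/9.
Summing Z·P(X=x,Z=y) over the conditioning event gives 4/9.
E[Z | X ≤ 3] = (4/9) / (4/9) = 1.

1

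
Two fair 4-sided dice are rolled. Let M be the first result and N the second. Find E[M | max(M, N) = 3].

12/5

Outcomes with max(M, N) = 3: (1,3), (2,3), (3,1), (3,2), (3,3), each with probability 1/16.
E[M | max(M, N) = 3] = (1 + 2 + 3 + 3 + 3) / 5 = 12/5.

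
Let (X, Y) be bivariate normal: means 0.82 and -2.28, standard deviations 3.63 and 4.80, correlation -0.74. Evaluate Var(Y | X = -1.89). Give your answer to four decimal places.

10.4233

The conditional variance in a bivariate normal is σ_Y²(1 − ρ²), independent of x.
Var(Y | X=-1.89) = (4.80)²·(1 − (-0.74)²) = 23.04·0.4524 = 10.4233.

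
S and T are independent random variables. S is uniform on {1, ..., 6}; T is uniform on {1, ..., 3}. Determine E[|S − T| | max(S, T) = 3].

6/5

Outcomes with max(S, T) = 3: (1,3), (2,3), (3,1), (3,2), (3,3), each with probability 1/18.
E[|S − T| | max(S, T) = 3] = (2 + 1 + 2 + 1 + 0) / 5 = 6/5.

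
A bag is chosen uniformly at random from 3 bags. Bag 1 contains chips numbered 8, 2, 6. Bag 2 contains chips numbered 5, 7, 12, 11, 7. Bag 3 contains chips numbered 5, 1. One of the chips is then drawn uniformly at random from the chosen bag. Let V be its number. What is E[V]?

E[V | bag 1] = (8+2+6)/3 = 16/3.
E[V | bag 2] = (5+7+12+11+7)/5 = 42/5.
E[V | bag 3] = (5+1)/2 = 3.
E[V] = (1/3)·(16/3) + (1/3)·(42/5) + (1/3)·(3) = 251/45.

251/45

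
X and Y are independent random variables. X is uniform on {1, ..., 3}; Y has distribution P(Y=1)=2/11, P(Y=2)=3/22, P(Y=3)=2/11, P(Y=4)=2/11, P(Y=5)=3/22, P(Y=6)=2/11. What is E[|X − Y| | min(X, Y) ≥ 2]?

31/18

P(min(X, Y) ≥ 2) = 6/11.
Summing |X−Y|·P(x,y) over outcomes with min(X, Y) ≥ 2 gives 31/33.
E[|X − Y| | min(X, Y) ≥ 2] = (31/33) / (6/11) = 31/18.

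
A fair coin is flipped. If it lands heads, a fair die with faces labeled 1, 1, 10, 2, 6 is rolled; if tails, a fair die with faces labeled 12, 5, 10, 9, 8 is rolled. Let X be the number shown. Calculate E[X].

32/5

E[X | heads] = (1+1+10+2+6)/5 = 4.
E[X | tails] = (12+5+10+9+8)/5 = 44/5.
By the law of total expectation,
E[X] = (1/2)·(4) + (1/2)·(44/5) = 32/5.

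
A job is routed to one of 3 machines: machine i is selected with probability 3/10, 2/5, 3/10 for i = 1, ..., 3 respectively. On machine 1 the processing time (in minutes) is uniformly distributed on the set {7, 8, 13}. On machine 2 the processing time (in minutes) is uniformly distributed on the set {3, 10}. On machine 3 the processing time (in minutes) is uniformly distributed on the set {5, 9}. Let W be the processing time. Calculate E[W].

15/2

E[W | machine 1] = (7+8+13)/3 = 28/3.
E[W | machine 2] = (3+10)/2 = 13/2.
E[W | machine 3] = (5+9)/2 = 7.
E[W] = (3/10)·(28/3) + (2/5)·(13/2) + (3/10)·(7) = 15/2.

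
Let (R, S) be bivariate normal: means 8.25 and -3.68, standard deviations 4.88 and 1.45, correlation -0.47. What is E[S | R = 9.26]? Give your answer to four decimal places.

-3.8210

The regression of S on R has slope ρ·σ_S/σ_R and passes through (μ_R, μ_S).
E[S | R=9.26] = -3.68 + (-0.47)·(1.45/4.88)·(9.26 − (8.25)) = -3.68 + (-0.13965)·(1.01) = -3.8210.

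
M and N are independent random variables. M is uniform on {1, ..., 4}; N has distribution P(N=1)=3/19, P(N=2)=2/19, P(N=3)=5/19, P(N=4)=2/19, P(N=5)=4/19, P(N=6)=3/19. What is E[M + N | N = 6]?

P(N = 6) = 3/19.
Summing (M+N)·P(x,y) over outcomes with N = 6 gives 51/38.
E[M + N | N = 6] = (51/38) / (3/19) = 17/2.

17/2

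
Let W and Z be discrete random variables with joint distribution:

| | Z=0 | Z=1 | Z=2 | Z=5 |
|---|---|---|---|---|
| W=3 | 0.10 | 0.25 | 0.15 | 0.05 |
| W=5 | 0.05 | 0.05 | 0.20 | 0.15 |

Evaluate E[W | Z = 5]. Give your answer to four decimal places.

P(Z = 5) = 0.20.
Σ W·P over the event = 3·(0.05) + 5·(0.15) = 0.90.
E[W | Z = 5] = (0.90) / (0.20) = 4.5000.

4.5000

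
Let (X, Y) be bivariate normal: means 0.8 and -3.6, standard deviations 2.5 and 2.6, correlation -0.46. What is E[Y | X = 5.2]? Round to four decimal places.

-5.7050

The regression of Y on X has slope ρ·σ_Y/σ_X and passes through (μ_X, μ_Y).
E[Y | X=5.2] = -3.6 + (-0.46)·(2.6/2.5)·(5.2 − (0.8)) = -3.6 + (-0.4784)·(4.4) = -5.7050.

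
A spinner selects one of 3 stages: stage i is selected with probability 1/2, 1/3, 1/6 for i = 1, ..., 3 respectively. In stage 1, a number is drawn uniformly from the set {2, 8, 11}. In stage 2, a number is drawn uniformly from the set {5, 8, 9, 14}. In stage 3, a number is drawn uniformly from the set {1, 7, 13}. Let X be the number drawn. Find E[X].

23/3

E[X | stage 1] = (2+8+11)/3 = 7.
E[X | stage 2] = (5+8+9+14)/4 = 9.
E[X | stage 3] = (1+7+13)/3 = 7.
By the law of total expectation,
E[X] = (1/2)·(7) + (1/3)·(9) + (1/6)·(7) = 23/3.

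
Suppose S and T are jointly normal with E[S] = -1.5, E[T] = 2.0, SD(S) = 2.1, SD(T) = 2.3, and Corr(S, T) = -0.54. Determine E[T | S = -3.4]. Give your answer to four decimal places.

The regression of T on S has slope ρ·σ_T/σ_S and passes through (μ_S, μ_T).
E[T | S=-3.4] = 2.0 + (-0.54)·(2.3/2.1)·(-3.4 − (-1.5)) = 2.0 + (-0.59143)·(-1.9) = 3.1237.

3.1237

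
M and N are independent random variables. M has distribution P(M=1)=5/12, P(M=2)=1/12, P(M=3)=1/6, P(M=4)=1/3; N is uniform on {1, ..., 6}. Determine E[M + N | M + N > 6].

P(M + N > 6) = 29/72.
Summing (M+N)·P(x,y) over outcomes with M + N > 6 gives 13/4.
E[M + N | M + N > 6] = (13/4) / (29/72) = 234/29.

234/29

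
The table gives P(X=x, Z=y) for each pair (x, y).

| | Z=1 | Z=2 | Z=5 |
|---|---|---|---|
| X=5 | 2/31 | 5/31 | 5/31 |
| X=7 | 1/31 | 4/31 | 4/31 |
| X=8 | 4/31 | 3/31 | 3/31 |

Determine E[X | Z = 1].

7

P(Z = 1) = 7/31.
Σ X·P over the event = 5·(2/31) + 7·(1/31) + 8·(4/31) = 49/31.
E[X | Z = 1] = (49/31) / (7/31) = 7.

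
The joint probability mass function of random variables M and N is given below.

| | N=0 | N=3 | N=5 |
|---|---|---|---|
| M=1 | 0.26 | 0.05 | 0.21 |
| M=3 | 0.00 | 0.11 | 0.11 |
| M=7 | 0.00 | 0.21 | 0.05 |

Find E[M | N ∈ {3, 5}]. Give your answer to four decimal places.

3.7027

P(N ∈ {3, 5}) = 0.74.
Σ M·P over the event = 1·(0.05) + 1·(0.21) + 3·(0.11) + 3·(0.11) + 7·(0.21) + 7·(0.05) = 2.74.
E[M | N ∈ {3, 5}] = (2.74) / (0.74) = 3.7027.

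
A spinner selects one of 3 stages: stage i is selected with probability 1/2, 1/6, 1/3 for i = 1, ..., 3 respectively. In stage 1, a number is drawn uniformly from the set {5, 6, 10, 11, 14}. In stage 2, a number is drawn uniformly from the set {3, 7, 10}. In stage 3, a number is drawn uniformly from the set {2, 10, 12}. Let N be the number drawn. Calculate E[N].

377/45

E[N | stage 1] = (5+6+10+11+14)/5 = 46/5.
E[N | stage 2] = (3+7+10)/3 = 20/3.
E[N | stage 3] = (2+10+12)/3 = 8.
E[N] = (1/2)·(46/5) + (1/6)·(20/3) + (1/3)·(8) = 377/45.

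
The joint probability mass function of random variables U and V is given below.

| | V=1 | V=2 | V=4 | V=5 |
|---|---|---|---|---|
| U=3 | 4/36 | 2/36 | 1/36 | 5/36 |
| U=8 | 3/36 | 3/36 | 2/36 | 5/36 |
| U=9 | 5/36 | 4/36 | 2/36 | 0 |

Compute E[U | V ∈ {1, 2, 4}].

P(V ∈ {1, 2, 4}) = 13/18.
Summing U·P(U=x,V=y) over the conditioning event gives 46/9.
E[U | V ∈ {1, 2, 4}] = (46/9) / (13/18) = 92/13.

92/13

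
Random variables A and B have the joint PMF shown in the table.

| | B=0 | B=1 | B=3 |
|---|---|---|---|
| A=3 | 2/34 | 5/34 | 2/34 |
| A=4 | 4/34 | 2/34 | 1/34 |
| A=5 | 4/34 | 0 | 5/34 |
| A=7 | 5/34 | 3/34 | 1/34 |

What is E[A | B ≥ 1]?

P(B ≥ 1) = 19/34.
Summing A·P(A=x,B=y) over the conditioning event gives 43/17.
E[A | B ≥ 1] = (43/17) / (19/34) = 86/19.

86/19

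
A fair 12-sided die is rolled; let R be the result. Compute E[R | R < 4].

2

Given R < 4, R is equally likely to be any of {1, 2, 3}.
E[R | R < 4] = (1 + 2 + 3) / 3 = 2.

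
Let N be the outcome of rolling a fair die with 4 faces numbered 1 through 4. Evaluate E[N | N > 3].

4

Given N > 3, N is equally likely to be any of {4}.
E[N | N > 3] = (4) / 1 = 4.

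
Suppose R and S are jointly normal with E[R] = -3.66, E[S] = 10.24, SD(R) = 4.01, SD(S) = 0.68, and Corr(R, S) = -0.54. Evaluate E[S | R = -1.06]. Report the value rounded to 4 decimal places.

10.0019

E[S | R=x] = μ_S + ρ(σ_S/σ_R)(x − μ_R) for jointly normal variables.
E[S | R=-1.06] = 10.24 + (-0.54)·(0.68/4.01)·(-1.06 − (-3.66)) = 10.24 + (-0.091571)·(2.6) = 10.0019.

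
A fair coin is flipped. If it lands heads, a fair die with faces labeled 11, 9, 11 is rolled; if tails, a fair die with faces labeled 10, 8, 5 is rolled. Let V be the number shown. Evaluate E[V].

E[V | heads] = (11+9+11)/3 = 31/3.
E[V | tails] = (10+8+5)/3 = 23/3.
By the law of total expectation,
E[V] = (1/2)·(31/3) + (1/2)·(23/3) = 9.

9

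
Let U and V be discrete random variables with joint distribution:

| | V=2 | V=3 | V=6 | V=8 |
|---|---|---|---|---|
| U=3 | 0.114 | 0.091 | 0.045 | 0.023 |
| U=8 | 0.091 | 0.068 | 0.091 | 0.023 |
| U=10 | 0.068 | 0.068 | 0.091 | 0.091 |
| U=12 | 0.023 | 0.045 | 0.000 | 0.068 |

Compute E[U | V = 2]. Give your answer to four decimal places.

6.8446

P(V = 2) = 0.296.
Summing U·P(U=x,V=y) over the conditioning event gives 2.026.
E[U | V = 2] = (2.026) / (0.296) = 6.8446.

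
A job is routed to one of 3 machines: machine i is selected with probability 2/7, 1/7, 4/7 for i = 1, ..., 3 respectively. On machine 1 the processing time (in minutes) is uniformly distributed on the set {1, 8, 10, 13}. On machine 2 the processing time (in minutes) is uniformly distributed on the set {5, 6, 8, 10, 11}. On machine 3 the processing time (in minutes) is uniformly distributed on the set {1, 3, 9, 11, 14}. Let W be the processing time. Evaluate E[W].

272/35

E[W | machine 1] = (1+8+10+13)/4 = 8.
E[W | machine 2] = (5+6+8+10+11)/5 = 8.
E[W | machine 3] = (1+3+9+11+14)/5 = 38/5.
By the law of total expectation,
E[W] = (2/7)·(8) + (1/7)·(8) + (4/7)·(38/5) = 272/35.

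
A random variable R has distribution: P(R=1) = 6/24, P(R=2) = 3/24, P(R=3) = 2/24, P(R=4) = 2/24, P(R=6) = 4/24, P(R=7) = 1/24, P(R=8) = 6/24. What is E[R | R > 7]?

P(R > 7) = 1/4.
Σ over the event: 8·1/4 = 2.
E[R | R > 7] = (2) / (1/4) = 8.

8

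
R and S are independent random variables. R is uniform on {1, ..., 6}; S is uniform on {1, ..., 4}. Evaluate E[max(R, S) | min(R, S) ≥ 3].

37/8

Outcomes with min(R, S) ≥ 3: (3,3), (3,4), (4,3), (4,4), (5,3), (5,4), (6,3), (6,4), each with probability 1/24.
E[max(R, S) | min(R, S) ≥ 3] = (3 + 4 + 4 + 4 + 5 + 5 + 6 + 6) / 8 = 37/8.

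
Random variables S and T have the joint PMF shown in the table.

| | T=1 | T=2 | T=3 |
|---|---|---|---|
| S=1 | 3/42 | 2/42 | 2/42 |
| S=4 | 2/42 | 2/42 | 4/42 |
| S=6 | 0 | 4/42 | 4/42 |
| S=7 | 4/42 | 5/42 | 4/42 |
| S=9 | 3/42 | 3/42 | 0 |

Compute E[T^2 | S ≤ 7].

187/36

P(S ≤ 7) = 6/7.
Summing T^2·P(S=x,T=y) over the conditioning event gives 187/42.
E[T^2 | S ≤ 7] = (187/42) / (6/7) = 187/36.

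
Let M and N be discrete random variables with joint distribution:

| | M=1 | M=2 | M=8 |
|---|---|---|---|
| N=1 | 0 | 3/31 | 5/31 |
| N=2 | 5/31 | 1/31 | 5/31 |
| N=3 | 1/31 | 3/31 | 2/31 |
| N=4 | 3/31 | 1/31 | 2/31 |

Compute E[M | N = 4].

P(N = 4) = 6/31.
Σ M·P over the event = 1·(3/31) + 2·(1/31) + 8·(2/31) = 21/31.
E[M | N = 4] = (21/31) / (6/31) = 7/2.

7/2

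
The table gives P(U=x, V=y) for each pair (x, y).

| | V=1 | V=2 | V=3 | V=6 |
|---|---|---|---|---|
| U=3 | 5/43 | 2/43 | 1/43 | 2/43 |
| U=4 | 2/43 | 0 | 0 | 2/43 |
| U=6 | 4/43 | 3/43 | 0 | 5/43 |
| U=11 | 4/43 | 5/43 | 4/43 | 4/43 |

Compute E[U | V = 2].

79/10

P(V = 2) = 10/43.
Σ U·P over the event = 3·(2/43) + 6·(3/43) + 11·(5/43) = 79/43.
E[U | V = 2] = (79/43) / (10/43) = 79/10.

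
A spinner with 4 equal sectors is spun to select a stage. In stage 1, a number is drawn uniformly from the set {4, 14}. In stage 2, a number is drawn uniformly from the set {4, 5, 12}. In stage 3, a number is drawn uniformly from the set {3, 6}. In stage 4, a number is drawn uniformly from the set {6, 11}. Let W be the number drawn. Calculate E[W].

29/4

E[W | stage 1] = (4+14)/2 = 9.
E[W | stage 2] = (4+5+12)/3 = 7.
E[W | stage 3] = (3+6)/2 = 9/2.
E[W | stage 4] = (6+11)/2 = 17/2.
E[W] = (1/4)·(9) + (1/4)·(7) + (1/4)·(9/2) + (1/4)·(17/2) = 29/4.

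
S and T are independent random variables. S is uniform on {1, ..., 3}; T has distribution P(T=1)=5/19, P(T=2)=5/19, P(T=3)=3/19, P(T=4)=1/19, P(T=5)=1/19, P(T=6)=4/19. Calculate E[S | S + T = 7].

P(S + T = 7) = 2/19.
Summing S·P(x,y) over outcomes with S + T = 7 gives 3/19.
E[S | S + T = 7] = (3/19) / (2/19) = 3/2.

3/2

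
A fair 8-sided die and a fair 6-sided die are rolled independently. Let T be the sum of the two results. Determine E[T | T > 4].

P(T > 4) = 7/8.
E[T | T > 4] = (91/12) / (7/8) = 26/3.

26/3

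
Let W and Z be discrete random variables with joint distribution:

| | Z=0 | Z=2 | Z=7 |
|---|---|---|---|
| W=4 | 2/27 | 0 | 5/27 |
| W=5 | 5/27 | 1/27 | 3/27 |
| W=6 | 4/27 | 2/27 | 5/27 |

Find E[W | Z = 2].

17/3

P(Z = 2) = 1/9.
Σ W·P over the event = 5·(1/27) + 6·(2/27) = 17/27.
E[W | Z = 2] = (17/27) / (1/9) = 17/3.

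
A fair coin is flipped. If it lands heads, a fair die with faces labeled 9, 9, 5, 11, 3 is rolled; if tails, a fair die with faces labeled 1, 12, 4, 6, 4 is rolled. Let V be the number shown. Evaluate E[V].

32/5

E[V | heads] = (9+9+5+11+3)/5 = 37/5.
E[V | tails] = (1+12+4+6+4)/5 = 27/5.
By the law of total expectation,
E[V] = (1/2)·(37/5) + (1/2)·(27/5) = 32/5.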